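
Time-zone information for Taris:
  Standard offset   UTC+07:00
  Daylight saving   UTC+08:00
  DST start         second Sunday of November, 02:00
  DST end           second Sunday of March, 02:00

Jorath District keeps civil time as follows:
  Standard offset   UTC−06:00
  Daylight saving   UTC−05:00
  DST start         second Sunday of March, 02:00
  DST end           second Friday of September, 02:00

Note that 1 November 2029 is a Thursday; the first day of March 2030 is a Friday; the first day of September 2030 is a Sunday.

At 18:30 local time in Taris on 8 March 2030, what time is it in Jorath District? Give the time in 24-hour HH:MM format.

1 November 2029 is a Thursday, so the first Sunday is November 4 and the second is November 11.
1 March 2030 is a Friday, so the first Sunday is March 3 and the second is March 10.
8 March 2030 lies within the daylight-saving period (11 November 2029 – 10 March 2030), so Taris is on daylight time, UTC+08:00.
18:30 Taris − 8h = 10:30 UTC.
1 March 2030 is a Friday, so the first Sunday is March 3 and the second is March 10.
1 September 2030 is a Sunday, so the first Friday is September 6 and the second is September 13.
At the standard offset (UTC−06:00), 10:30 UTC − 6h = 04:30 Jorath District standard time.
Daylight saving runs 10 March – 13 September; the standard-time date in Jorath District, 8 March 2030, is outside that window, so Jorath District is on standard time at UTC−06:00.
10:30 UTC − 6h = 04:30 Jorath District.

04:30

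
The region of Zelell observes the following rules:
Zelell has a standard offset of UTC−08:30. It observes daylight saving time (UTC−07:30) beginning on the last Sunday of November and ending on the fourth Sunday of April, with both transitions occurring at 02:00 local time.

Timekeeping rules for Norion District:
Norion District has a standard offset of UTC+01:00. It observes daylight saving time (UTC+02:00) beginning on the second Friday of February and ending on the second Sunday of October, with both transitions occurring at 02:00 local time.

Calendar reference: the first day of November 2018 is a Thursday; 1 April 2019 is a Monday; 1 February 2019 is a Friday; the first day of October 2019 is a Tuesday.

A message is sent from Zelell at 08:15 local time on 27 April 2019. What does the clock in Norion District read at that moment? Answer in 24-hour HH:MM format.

17:45

1 November 2018 is a Thursday, so Sundays fall on 4, 11, 18, 25; the last is November 25.
1 April 2019 is a Monday, so the first Sunday is April 7 and the fourth is April 28.
Daylight saving runs 25 November 2018 – 28 April 2019; 27 April 2019 is inside that window, so Zelell is at UTC−07:30.
08:15 Zelell + 7h30m = 15:45 UTC.
1 February 2019 is a Friday, so the first Friday is February 1 and the second is February 8.
1 October 2019 is a Tuesday, so the first Sunday is October 6 and the second is October 13.
At the standard offset (UTC+01:00), 15:45 UTC + 1h = 16:45 Norion District standard time.
The standard-time date in Norion District, 27 April 2019, lies within the daylight-saving period (8 February – 13 October), so Norion District is on daylight time, UTC+02:00.
15:45 UTC + 2h = 17:45 Norion District.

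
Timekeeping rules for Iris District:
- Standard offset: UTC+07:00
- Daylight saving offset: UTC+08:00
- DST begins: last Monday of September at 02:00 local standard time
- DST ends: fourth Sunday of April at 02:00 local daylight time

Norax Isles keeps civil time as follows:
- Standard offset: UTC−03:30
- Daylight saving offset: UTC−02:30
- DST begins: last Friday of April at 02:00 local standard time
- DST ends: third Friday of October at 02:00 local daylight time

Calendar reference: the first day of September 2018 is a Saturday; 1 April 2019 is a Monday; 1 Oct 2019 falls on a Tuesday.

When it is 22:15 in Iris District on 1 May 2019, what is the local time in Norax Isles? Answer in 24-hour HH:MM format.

1 September 2018 is a Saturday, so Mondays fall on 3, 10, 17, 24; the last is September 24.
1 April 2019 is a Monday, so the first Sunday is April 7 and the fourth is April 28.
Daylight saving runs 24 September 2018 – 28 April 2019; 1 May 2019 is outside that window, so Iris District is on standard time at UTC+07:00.
22:15 Iris District − 7h = 15:15 UTC.
1 April 2019 is a Monday, so Fridays fall on 5, 12, 19, 26; the last is April 26.
1 October 2019 is a Tuesday, so the first Friday is October 4 and the third is October 18.
At the standard offset (UTC−03:30), 15:15 UTC − 3h30m = 11:45 Norax Isles standard time.
The standard-time date in Norax Isles, 1 May 2019, lies within the daylight-saving period (26 April – 18 October), so Norax Isles is on daylight time, UTC−02:30.
15:15 UTC − 2h30m = 12:45 Norax Isles.

12:45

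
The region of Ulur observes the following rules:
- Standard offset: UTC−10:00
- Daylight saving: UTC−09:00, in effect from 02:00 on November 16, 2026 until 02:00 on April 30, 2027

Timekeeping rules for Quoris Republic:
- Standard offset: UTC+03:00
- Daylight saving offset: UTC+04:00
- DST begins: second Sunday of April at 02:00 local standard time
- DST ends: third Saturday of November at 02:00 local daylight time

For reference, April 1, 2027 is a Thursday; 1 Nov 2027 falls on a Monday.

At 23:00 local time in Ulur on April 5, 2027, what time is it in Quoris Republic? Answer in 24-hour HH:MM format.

11:00

April 5, 2027 lies within the daylight-saving period (16 November 2026 – 30 April 2027), so Ulur is on daylight time, UTC−09:00.
23:00 Ulur + 9h = 08:00 UTC (rolling into the next day, 6 April 2027).
1 April 2027 is a Thursday, so the first Sunday is April 4 and the second is April 11.
1 November 2027 is a Monday, so the first Saturday is November 6 and the third is November 20.
At the standard offset (UTC+03:00), 08:00 UTC + 3h = 11:00 Quoris Republic standard time.
The standard-time date in Quoris Republic, April 6, 2027, is outside the daylight-saving period (11 April – 20 November), so Quoris Republic is on standard time, UTC+03:00.
08:00 UTC + 3h = 11:00 Quoris Republic.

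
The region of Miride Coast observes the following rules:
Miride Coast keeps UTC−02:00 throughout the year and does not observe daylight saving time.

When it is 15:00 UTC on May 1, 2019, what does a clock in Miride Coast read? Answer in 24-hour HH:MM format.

13:00

Miride Coast stays on UTC−02:00 all year.
15:00 UTC − 2h = 13:00 local.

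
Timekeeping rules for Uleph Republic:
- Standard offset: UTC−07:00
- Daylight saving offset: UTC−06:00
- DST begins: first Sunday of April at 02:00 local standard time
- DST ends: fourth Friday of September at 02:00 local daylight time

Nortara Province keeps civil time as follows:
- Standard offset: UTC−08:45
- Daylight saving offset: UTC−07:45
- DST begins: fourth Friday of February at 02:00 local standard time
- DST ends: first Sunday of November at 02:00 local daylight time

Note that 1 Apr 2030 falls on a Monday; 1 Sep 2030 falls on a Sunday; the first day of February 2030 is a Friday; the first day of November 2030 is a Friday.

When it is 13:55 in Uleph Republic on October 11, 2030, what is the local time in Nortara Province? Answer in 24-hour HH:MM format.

13:10

1 April 2030 is a Monday, so the first Sunday is April 7.
1 September 2030 is a Sunday, so the first Friday is September 6 and the fourth is September 27.
October 11, 2030 is outside the daylight-saving period (7 April – 27 September), so Uleph Republic is on standard time, UTC−07:00.
13:55 Uleph Republic + 7h = 20:55 UTC.
1 February 2030 is a Friday, so the first Friday is February 1 and the fourth is February 22.
1 November 2030 is a Friday, so the first Sunday is November 3.
At the standard offset (UTC−08:45), 20:55 UTC − 8h45m = 12:10 Nortara Province standard time.
The standard-time date in Nortara Province, October 11, 2030, lies within the daylight-saving period (22 February – 3 November), so Nortara Province is on daylight time, UTC−07:45.
20:55 UTC − 7h45m = 13:10 Nortara Province.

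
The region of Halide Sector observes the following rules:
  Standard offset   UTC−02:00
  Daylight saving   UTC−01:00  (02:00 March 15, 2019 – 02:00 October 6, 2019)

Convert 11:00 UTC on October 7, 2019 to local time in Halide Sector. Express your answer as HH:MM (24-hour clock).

09:00

At the standard offset (UTC−02:00), 11:00 UTC − 2h = 09:00 Halide Sector standard time.
The standard-time date in Halide Sector, October 7, 2019, does not fall between 15 March and 6 October, so daylight saving is not in effect and Halide Sector is at UTC−02:00.
11:00 UTC − 2h = 09:00 local.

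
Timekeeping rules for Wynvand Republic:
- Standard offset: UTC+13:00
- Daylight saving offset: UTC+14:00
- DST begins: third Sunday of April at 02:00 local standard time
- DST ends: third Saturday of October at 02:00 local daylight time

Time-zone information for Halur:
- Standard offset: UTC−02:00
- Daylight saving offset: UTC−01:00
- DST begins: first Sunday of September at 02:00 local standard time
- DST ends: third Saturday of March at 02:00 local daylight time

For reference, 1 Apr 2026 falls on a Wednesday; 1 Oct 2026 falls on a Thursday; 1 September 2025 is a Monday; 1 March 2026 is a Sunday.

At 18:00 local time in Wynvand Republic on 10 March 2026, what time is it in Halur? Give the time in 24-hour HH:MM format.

04:00

1 April 2026 is a Wednesday, so the first Sunday is April 5 and the third is April 19.
1 October 2026 is a Thursday, so the first Saturday is October 3 and the third is October 17.
Daylight saving runs 19 April – 17 October; 10 March 2026 is outside that window, so Wynvand Republic is on standard time at UTC+13:00.
18:00 Wynvand Republic − 13h = 05:00 UTC.
1 September 2025 is a Monday, so the first Sunday is September 7.
1 March 2026 is a Sunday, so the first Saturday is March 7 and the third is March 21.
At the standard offset (UTC−02:00), 05:00 UTC − 2h = 03:00 Halur standard time.
The standard-time date in Halur, 10 March 2026, lies within the daylight-saving period (7 September 2025 – 21 March 2026), so Halur is on daylight time, UTC−01:00.
05:00 UTC − 1h = 04:00 Halur.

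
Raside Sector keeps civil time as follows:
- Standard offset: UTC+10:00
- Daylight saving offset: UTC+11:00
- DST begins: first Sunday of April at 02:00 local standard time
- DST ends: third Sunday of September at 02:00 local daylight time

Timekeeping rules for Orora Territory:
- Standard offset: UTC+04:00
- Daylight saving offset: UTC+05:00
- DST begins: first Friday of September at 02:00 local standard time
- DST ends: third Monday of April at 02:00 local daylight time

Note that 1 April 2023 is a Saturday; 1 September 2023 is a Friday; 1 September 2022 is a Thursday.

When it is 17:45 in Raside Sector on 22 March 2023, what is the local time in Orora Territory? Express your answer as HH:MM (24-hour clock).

12:45

1 April 2023 is a Saturday, so the first Sunday is April 2.
1 September 2023 is a Friday, so the first Sunday is September 3 and the third is September 17.
22 March 2023 is outside the daylight-saving period (2 April – 17 September), so Raside Sector is on standard time, UTC+10:00.
17:45 Raside Sector − 10h = 07:45 UTC.
1 September 2022 is a Thursday, so the first Friday is September 2.
1 April 2023 is a Saturday, so the first Monday is April 3 and the third is April 17.
At the standard offset (UTC+04:00), 07:45 UTC + 4h = 11:45 Orora Territory standard time.
The standard-time date in Orora Territory, 22 March 2023, lies within the daylight-saving period (2 September 2022 – 17 April 2023), so Orora Territory is on daylight time, UTC+05:00.
07:45 UTC + 5h = 12:45 Orora Territory.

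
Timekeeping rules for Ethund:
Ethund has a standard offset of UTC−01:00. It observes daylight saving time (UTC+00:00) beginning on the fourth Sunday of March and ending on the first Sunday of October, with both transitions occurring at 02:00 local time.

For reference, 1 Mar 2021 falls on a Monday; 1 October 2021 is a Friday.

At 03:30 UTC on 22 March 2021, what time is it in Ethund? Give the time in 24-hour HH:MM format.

1 March 2021 is a Monday, so the first Sunday is March 7 and the fourth is March 28.
1 October 2021 is a Friday, so the first Sunday is October 3.
At the standard offset (UTC−01:00), 03:30 UTC − 1h = 02:30 Ethund standard time.
The standard-time date in Ethund, 22 March 2021, is outside the daylight-saving period (28 March – 3 October), so Ethund is on standard time, UTC−01:00.
03:30 UTC − 1h = 02:30 local.

02:30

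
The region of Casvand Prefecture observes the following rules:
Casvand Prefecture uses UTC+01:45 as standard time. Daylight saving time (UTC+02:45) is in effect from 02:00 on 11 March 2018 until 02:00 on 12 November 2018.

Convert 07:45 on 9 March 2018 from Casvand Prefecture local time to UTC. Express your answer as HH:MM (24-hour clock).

Daylight saving runs 11 March – 12 November; 9 March 2018 is outside that window, so Casvand Prefecture is on standard time at UTC+01:45.
07:45 local − 1h45m = 06:00 UTC.

06:00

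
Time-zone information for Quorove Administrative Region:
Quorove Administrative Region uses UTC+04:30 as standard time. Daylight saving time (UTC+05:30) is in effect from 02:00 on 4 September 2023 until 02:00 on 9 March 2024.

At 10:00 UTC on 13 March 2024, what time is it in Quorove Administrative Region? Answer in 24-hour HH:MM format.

14:30

At the standard offset (UTC+04:30), 10:00 UTC + 4h30m = 14:30 Quorove Administrative Region standard time.
The standard-time date in Quorove Administrative Region, 13 March 2024, does not fall between 4 September 2023 and 9 March 2024, so daylight saving is not in effect and Quorove Administrative Region is at UTC+04:30.
10:00 UTC + 4h30m = 14:30 local.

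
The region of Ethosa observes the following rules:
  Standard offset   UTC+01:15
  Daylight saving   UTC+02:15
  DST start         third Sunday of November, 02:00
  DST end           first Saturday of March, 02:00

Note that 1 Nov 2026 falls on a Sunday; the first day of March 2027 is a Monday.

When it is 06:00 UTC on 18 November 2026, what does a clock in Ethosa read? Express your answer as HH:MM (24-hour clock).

1 November 2026 is a Sunday, so the first Sunday is November 1 and the third is November 15.
1 March 2027 is a Monday, so the first Saturday is March 6.
At the standard offset (UTC+01:15), 06:00 UTC + 1h15m = 07:15 Ethosa standard time.
The standard-time date in Ethosa, 18 November 2026, lies within the daylight-saving period (15 November 2026 – 6 March 2027), so Ethosa is on daylight time, UTC+02:15.
06:00 UTC + 2h15m = 08:15 local.

08:15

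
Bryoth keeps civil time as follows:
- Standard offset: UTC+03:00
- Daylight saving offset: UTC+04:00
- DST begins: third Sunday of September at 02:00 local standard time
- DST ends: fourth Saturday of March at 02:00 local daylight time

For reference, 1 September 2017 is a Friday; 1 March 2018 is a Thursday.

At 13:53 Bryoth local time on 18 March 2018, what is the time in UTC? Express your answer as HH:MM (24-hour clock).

1 September 2017 is a Friday, so the first Sunday is September 3 and the third is September 17.
1 March 2018 is a Thursday, so the first Saturday is March 3 and the fourth is March 24.
18 March 2018 falls between 17 September 2017 and 24 March 2018, so daylight saving is in effect and Bryoth is at UTC+04:00.
13:53 local − 4h = 09:53 UTC.

09:53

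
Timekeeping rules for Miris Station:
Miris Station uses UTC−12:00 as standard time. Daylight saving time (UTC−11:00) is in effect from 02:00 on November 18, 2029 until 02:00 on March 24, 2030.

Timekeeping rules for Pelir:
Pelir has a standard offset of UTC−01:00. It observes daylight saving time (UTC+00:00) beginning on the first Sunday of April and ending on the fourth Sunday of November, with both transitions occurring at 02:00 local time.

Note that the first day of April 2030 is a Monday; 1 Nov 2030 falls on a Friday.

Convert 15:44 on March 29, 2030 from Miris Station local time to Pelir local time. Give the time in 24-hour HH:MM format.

March 29, 2030 is outside the daylight-saving period (18 November 2029 – 24 March 2030), so Miris Station is on standard time, UTC−12:00.
15:44 Miris Station + 12h = 03:44 UTC (rolling into the next day, 30 March 2030).
1 April 2030 is a Monday, so the first Sunday is April 7.
1 November 2030 is a Friday, so the first Sunday is November 3 and the fourth is November 24.
At the standard offset (UTC−01:00), 03:44 UTC − 1h = 02:44 Pelir standard time.
The standard-time date in Pelir, March 30, 2030, does not fall between 7 April and 24 November, so daylight saving is not in effect and Pelir is at UTC−01:00.
03:44 UTC − 1h = 02:44 Pelir.

02:44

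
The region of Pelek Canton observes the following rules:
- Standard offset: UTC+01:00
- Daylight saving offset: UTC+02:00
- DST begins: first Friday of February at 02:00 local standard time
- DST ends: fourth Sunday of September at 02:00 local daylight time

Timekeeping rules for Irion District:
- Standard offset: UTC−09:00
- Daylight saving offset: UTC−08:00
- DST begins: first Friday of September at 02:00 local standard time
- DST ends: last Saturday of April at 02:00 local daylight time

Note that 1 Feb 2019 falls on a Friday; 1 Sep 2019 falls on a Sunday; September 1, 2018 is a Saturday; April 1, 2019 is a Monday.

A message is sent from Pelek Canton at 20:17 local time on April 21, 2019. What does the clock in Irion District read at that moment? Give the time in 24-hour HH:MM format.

10:17

1 February 2019 is a Friday, so the first Friday is February 1.
1 September 2019 is a Sunday, so the first Sunday is September 1 and the fourth is September 22.
Daylight saving runs 1 February – 22 September; April 21, 2019 is inside that window, so Pelek Canton is at UTC+02:00.
20:17 Pelek Canton − 2h = 18:17 UTC.
1 September 2018 is a Saturday, so the first Friday is September 7.
1 April 2019 is a Monday, so Saturdays fall on 6, 13, 20, 27; the last is April 27.
At the standard offset (UTC−09:00), 18:17 UTC − 9h = 09:17 Irion District standard time.
The standard-time date in Irion District, April 21, 2019, falls between 7 September 2018 and 27 April 2019, so daylight saving is in effect and Irion District is at UTC−08:00.
18:17 UTC − 8h = 10:17 Irion District.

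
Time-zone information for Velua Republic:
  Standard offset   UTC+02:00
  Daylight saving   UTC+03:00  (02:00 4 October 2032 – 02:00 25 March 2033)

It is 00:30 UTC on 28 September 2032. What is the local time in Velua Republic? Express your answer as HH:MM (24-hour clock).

02:30

At the standard offset (UTC+02:00), 00:30 UTC + 2h = 02:30 Velua Republic standard time.
Daylight saving runs 4 October 2032 – 25 March 2033; the standard-time date in Velua Republic, 28 September 2032, is outside that window, so Velua Republic is on standard time at UTC+02:00.
00:30 UTC + 2h = 02:30 local.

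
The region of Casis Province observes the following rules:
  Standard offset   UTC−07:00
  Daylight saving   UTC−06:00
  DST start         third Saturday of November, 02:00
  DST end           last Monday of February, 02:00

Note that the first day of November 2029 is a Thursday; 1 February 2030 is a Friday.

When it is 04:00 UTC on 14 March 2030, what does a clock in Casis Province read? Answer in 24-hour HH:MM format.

1 November 2029 is a Thursday, so the first Saturday is November 3 and the third is November 17.
1 February 2030 is a Friday, so Mondays fall on 4, 11, 18, 25; the last is February 25.
At the standard offset (UTC−07:00), 04:00 UTC − 7h = 21:00 Casis Province standard time (rolling into the previous day, 13 March 2030).
The standard-time date in Casis Province, 13 March 2030, is outside the daylight-saving period (17 November 2029 – 25 February 2030), so Casis Province is on standard time, UTC−07:00.
04:00 UTC − 7h = 21:00 local (rolling into the previous day, 13 March 2030).

21:00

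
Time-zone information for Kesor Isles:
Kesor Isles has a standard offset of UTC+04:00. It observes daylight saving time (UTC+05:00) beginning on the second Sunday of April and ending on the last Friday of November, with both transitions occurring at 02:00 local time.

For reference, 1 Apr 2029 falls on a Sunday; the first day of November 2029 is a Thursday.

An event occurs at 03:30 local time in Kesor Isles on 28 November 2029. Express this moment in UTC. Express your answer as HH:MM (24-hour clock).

1 April 2029 is a Sunday, so the first Sunday is April 1 and the second is April 8.
1 November 2029 is a Thursday, so Fridays fall on 2, 9, 16, 23, 30; the last is November 30.
28 November 2029 lies within the daylight-saving period (8 April – 30 November), so Kesor Isles is on daylight time, UTC+05:00.
03:30 local − 5h = 22:30 UTC (rolling into the previous day, 27 November 2029).

22:30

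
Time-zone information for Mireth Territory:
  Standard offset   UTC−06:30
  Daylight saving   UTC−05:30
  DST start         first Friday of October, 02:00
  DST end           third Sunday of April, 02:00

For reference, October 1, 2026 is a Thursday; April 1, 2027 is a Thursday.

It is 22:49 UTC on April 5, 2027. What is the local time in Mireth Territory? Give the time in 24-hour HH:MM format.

1 October 2026 is a Thursday, so the first Friday is October 2.
1 April 2027 is a Thursday, so the first Sunday is April 4 and the third is April 18.
At the standard offset (UTC−06:30), 22:49 UTC − 6h30m = 16:19 Mireth Territory standard time.
Daylight saving runs 2 October 2026 – 18 April 2027; the standard-time date in Mireth Territory, April 5, 2027, is inside that window, so Mireth Territory is at UTC−05:30.
22:49 UTC − 5h30m = 17:19 local.

17:19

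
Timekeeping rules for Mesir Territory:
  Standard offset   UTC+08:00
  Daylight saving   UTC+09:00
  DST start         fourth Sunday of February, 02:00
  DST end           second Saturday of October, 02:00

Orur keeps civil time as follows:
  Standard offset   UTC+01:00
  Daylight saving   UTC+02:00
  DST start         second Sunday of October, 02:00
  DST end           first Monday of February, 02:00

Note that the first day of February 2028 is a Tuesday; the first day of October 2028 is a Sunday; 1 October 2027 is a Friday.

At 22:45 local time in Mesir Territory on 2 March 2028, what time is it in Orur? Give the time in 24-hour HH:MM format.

1 February 2028 is a Tuesday, so the first Sunday is February 6 and the fourth is February 27.
1 October 2028 is a Sunday, so the first Saturday is October 7 and the second is October 14.
2 March 2028 lies within the daylight-saving period (27 February – 14 October), so Mesir Territory is on daylight time, UTC+09:00.
22:45 Mesir Territory − 9h = 13:45 UTC.
1 October 2027 is a Friday, so the first Sunday is October 3 and the second is October 10.
1 February 2028 is a Tuesday, so the first Monday is February 7.
At the standard offset (UTC+01:00), 13:45 UTC + 1h = 14:45 Orur standard time.
The standard-time date in Orur, 2 March 2028, does not fall between 10 October 2027 and 7 February 2028, so daylight saving is not in effect and Orur is at UTC+01:00.
13:45 UTC + 1h = 14:45 Orur.

14:45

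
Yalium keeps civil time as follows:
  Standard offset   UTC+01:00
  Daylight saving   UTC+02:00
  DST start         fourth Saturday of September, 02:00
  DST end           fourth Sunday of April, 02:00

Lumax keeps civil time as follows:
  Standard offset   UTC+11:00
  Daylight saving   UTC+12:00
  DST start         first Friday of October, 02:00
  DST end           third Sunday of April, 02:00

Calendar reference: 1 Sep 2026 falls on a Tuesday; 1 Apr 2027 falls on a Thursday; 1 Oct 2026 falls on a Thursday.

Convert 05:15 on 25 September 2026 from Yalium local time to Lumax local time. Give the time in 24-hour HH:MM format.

15:15

1 September 2026 is a Tuesday, so the first Saturday is September 5 and the fourth is September 26.
1 April 2027 is a Thursday, so the first Sunday is April 4 and the fourth is April 25.
25 September 2026 does not fall between 26 September 2026 and 25 April 2027, so daylight saving is not in effect and Yalium is at UTC+01:00.
05:15 Yalium − 1h = 04:15 UTC.
1 October 2026 is a Thursday, so the first Friday is October 2.
1 April 2027 is a Thursday, so the first Sunday is April 4 and the third is April 18.
At the standard offset (UTC+11:00), 04:15 UTC + 11h = 15:15 Lumax standard time.
Daylight saving runs 2 October 2026 – 18 April 2027; the standard-time date in Lumax, 25 September 2026, is outside that window, so Lumax is on standard time at UTC+11:00.
04:15 UTC + 11h = 15:15 Lumax.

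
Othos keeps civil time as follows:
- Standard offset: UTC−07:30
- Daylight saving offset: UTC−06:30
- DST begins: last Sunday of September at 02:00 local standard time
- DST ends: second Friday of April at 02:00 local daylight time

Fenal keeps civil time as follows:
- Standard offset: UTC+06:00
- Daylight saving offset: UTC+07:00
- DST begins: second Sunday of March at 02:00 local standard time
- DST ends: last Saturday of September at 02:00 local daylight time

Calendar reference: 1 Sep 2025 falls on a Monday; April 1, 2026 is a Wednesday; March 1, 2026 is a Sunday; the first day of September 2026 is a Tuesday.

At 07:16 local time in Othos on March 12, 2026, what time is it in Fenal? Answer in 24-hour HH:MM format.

20:46

1 September 2025 is a Monday, so Sundays fall on 7, 14, 21, 28; the last is September 28.
1 April 2026 is a Wednesday, so the first Friday is April 3 and the second is April 10.
Daylight saving runs 28 September 2025 – 10 April 2026; March 12, 2026 is inside that window, so Othos is at UTC−06:30.
07:16 Othos + 6h30m = 13:46 UTC.
1 March 2026 is a Sunday, so the first Sunday is March 1 and the second is March 8.
1 September 2026 is a Tuesday, so Saturdays fall on 5, 12, 19, 26; the last is September 26.
At the standard offset (UTC+06:00), 13:46 UTC + 6h = 19:46 Fenal standard time.
Daylight saving runs 8 March – 26 September; the standard-time date in Fenal, March 12, 2026, is inside that window, so Fenal is at UTC+07:00.
13:46 UTC + 7h = 20:46 Fenal.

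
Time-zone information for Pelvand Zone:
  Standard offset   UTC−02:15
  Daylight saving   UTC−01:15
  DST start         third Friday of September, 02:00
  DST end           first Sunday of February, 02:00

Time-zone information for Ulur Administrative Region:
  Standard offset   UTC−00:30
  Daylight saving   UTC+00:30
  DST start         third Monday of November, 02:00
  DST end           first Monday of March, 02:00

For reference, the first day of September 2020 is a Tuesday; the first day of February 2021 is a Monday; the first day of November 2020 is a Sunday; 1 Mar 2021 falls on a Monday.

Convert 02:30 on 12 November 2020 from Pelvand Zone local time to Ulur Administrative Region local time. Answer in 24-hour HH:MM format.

03:15

1 September 2020 is a Tuesday, so the first Friday is September 4 and the third is September 18.
1 February 2021 is a Monday, so the first Sunday is February 7.
12 November 2020 lies within the daylight-saving period (18 September 2020 – 7 February 2021), so Pelvand Zone is on daylight time, UTC−01:15.
02:30 Pelvand Zone + 1h15m = 03:45 UTC.
1 November 2020 is a Sunday, so the first Monday is November 2 and the third is November 16.
1 March 2021 is a Monday, so the first Monday is March 1.
At the standard offset (UTC−00:30), 03:45 UTC − 0h30m = 03:15 Ulur Administrative Region standard time.
The standard-time date in Ulur Administrative Region, 12 November 2020, is outside the daylight-saving period (16 November 2020 – 1 March 2021), so Ulur Administrative Region is on standard time, UTC−00:30.
03:45 UTC − 0h30m = 03:15 Ulur Administrative Region.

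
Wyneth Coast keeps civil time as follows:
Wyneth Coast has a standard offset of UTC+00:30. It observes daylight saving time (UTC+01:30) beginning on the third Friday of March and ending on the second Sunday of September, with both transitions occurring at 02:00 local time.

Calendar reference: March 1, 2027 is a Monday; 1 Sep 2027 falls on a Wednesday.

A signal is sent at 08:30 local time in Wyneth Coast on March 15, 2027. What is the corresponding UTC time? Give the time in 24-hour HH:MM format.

08:00

1 March 2027 is a Monday, so the first Friday is March 5 and the third is March 19.
1 September 2027 is a Wednesday, so the first Sunday is September 5 and the second is September 12.
Daylight saving runs 19 March – 12 September; March 15, 2027 is outside that window, so Wyneth Coast is on standard time at UTC+00:30.
08:30 local − 0h30m = 08:00 UTC.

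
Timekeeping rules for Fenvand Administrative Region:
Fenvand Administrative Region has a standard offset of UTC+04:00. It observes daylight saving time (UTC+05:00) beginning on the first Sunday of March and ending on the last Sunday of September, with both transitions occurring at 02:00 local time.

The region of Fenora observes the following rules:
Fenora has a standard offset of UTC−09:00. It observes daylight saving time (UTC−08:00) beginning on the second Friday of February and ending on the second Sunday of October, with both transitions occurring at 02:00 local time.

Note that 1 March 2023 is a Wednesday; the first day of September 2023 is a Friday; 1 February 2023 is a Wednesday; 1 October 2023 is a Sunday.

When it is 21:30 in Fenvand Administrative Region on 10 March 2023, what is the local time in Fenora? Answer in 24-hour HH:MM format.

1 March 2023 is a Wednesday, so the first Sunday is March 5.
1 September 2023 is a Friday, so Sundays fall on 3, 10, 17, 24; the last is September 24.
Daylight saving runs 5 March – 24 September; 10 March 2023 is inside that window, so Fenvand Administrative Region is at UTC+05:00.
21:30 Fenvand Administrative Region − 5h = 16:30 UTC.
1 February 2023 is a Wednesday, so the first Friday is February 3 and the second is February 10.
1 October 2023 is a Sunday, so the first Sunday is October 1 and the second is October 8.
At the standard offset (UTC−09:00), 16:30 UTC − 9h = 07:30 Fenora standard time.
Daylight saving runs 10 February – 8 October; the standard-time date in Fenora, 10 March 2023, is inside that window, so Fenora is at UTC−08:00.
16:30 UTC − 8h = 08:30 Fenora.

08:30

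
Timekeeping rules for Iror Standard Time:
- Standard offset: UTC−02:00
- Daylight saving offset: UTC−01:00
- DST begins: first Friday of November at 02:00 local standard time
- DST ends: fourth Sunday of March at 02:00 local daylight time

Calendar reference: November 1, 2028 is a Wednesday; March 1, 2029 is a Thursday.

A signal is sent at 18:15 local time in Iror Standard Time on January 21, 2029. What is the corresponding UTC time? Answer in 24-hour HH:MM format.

19:15

1 November 2028 is a Wednesday, so the first Friday is November 3.
1 March 2029 is a Thursday, so the first Sunday is March 4 and the fourth is March 25.
Daylight saving runs 3 November 2028 – 25 March 2029; January 21, 2029 is inside that window, so Iror Standard Time is at UTC−01:00.
18:15 local + 1h = 19:15 UTC.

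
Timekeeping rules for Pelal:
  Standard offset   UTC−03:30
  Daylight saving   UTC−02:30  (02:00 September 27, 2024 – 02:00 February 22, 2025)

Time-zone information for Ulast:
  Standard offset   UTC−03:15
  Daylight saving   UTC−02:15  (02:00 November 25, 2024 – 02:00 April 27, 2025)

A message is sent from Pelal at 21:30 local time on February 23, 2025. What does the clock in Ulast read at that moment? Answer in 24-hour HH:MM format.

22:45

Daylight saving runs 27 September 2024 – 22 February 2025; February 23, 2025 is outside that window, so Pelal is on standard time at UTC−03:30.
21:30 Pelal + 3h30m = 01:00 UTC (rolling into the next day, 24 February 2025).
At the standard offset (UTC−03:15), 01:00 UTC − 3h15m = 21:45 Ulast standard time (rolling into the previous day, 23 February 2025).
The standard-time date in Ulast, February 23, 2025, lies within the daylight-saving period (25 November 2024 – 27 April 2025), so Ulast is on daylight time, UTC−02:15.
01:00 UTC − 2h15m = 22:45 Ulast (rolling into the previous day, 23 February 2025).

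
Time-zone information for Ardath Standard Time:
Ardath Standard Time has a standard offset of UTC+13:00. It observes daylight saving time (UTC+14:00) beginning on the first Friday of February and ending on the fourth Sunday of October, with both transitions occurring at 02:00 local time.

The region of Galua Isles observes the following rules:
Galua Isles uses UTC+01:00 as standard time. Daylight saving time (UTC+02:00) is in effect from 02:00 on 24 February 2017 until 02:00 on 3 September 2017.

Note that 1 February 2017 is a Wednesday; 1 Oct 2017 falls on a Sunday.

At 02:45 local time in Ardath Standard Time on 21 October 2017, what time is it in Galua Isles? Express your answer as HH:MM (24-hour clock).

13:45

1 February 2017 is a Wednesday, so the first Friday is February 3.
1 October 2017 is a Sunday, so the first Sunday is October 1 and the fourth is October 22.
Daylight saving runs 3 February – 22 October; 21 October 2017 is inside that window, so Ardath Standard Time is at UTC+14:00.
02:45 Ardath Standard Time − 14h = 12:45 UTC (rolling into the previous day, 20 October 2017).
At the standard offset (UTC+01:00), 12:45 UTC + 1h = 13:45 Galua Isles standard time.
Daylight saving runs 24 February – 3 September; the standard-time date in Galua Isles, 20 October 2017, is outside that window, so Galua Isles is on standard time at UTC+01:00.
12:45 UTC + 1h = 13:45 Galua Isles.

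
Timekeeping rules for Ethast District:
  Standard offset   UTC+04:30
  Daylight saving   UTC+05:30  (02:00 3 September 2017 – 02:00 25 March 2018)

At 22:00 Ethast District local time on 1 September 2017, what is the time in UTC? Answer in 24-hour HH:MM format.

1 September 2017 does not fall between 3 September 2017 and 25 March 2018, so daylight saving is not in effect and Ethast District is at UTC+04:30.
22:00 local − 4h30m = 17:30 UTC.

17:30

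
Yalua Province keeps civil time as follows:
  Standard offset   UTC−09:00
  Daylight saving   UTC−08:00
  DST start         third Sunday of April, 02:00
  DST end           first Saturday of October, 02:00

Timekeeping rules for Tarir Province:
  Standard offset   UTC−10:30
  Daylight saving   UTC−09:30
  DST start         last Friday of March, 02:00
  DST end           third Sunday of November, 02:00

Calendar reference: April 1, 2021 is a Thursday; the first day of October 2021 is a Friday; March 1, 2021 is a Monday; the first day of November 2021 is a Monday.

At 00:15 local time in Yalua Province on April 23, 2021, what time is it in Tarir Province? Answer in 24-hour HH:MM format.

22:45

1 April 2021 is a Thursday, so the first Sunday is April 4 and the third is April 18.
1 October 2021 is a Friday, so the first Saturday is October 2.
April 23, 2021 falls between 18 April and 2 October, so daylight saving is in effect and Yalua Province is at UTC−08:00.
00:15 Yalua Province + 8h = 08:15 UTC.
1 March 2021 is a Monday, so Fridays fall on 5, 12, 19, 26; the last is March 26.
1 November 2021 is a Monday, so the first Sunday is November 7 and the third is November 21.
At the standard offset (UTC−10:30), 08:15 UTC − 10h30m = 21:45 Tarir Province standard time (rolling into the previous day, 22 April 2021).
Daylight saving runs 26 March – 21 November; the standard-time date in Tarir Province, April 22, 2021, is inside that window, so Tarir Province is at UTC−09:30.
08:15 UTC − 9h30m = 22:45 Tarir Province (rolling into the previous day, 22 April 2021).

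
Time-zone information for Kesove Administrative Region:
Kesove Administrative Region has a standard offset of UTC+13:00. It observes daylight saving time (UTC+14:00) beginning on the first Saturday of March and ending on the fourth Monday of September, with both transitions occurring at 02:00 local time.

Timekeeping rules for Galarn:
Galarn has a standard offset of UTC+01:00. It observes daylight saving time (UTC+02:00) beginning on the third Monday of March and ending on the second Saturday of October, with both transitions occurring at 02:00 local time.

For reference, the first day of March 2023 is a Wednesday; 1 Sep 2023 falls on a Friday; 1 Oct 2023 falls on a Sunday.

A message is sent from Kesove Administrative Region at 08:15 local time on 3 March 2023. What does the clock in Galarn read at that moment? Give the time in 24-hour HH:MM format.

1 March 2023 is a Wednesday, so the first Saturday is March 4.
1 September 2023 is a Friday, so the first Monday is September 4 and the fourth is September 25.
3 March 2023 does not fall between 4 March and 25 September, so daylight saving is not in effect and Kesove Administrative Region is at UTC+13:00.
08:15 Kesove Administrative Region − 13h = 19:15 UTC (rolling into the previous day, 2 March 2023).
1 March 2023 is a Wednesday, so the first Monday is March 6 and the third is March 20.
1 October 2023 is a Sunday, so the first Saturday is October 7 and the second is October 14.
At the standard offset (UTC+01:00), 19:15 UTC + 1h = 20:15 Galarn standard time.
Daylight saving runs 20 March – 14 October; the standard-time date in Galarn, 2 March 2023, is outside that window, so Galarn is on standard time at UTC+01:00.
19:15 UTC + 1h = 20:15 Galarn.

20:15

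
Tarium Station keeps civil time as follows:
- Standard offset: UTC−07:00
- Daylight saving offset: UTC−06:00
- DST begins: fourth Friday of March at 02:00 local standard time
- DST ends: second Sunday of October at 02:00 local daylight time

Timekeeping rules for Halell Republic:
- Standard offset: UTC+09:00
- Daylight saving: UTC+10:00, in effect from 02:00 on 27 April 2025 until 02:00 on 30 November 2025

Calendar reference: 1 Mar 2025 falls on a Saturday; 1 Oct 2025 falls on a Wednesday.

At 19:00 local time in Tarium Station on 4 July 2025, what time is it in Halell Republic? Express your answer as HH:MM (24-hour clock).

11:00

1 March 2025 is a Saturday, so the first Friday is March 7 and the fourth is March 28.
1 October 2025 is a Wednesday, so the first Sunday is October 5 and the second is October 12.
Daylight saving runs 28 March – 12 October; 4 July 2025 is inside that window, so Tarium Station is at UTC−06:00.
19:00 Tarium Station + 6h = 01:00 UTC (rolling into the next day, 5 July 2025).
At the standard offset (UTC+09:00), 01:00 UTC + 9h = 10:00 Halell Republic standard time.
The standard-time date in Halell Republic, 5 July 2025, falls between 27 April and 30 November, so daylight saving is in effect and Halell Republic is at UTC+10:00.
01:00 UTC + 10h = 11:00 Halell Republic.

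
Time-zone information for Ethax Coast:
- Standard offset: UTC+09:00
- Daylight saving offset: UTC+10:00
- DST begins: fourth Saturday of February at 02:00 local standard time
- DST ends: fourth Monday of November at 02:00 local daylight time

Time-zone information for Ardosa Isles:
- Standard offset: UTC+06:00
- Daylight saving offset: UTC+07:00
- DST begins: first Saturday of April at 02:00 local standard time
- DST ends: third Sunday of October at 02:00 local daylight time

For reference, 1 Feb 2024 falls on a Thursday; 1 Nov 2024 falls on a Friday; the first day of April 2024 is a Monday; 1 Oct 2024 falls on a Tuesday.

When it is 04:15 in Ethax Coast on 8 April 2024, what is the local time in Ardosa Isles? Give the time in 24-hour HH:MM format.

01:15

1 February 2024 is a Thursday, so the first Saturday is February 3 and the fourth is February 24.
1 November 2024 is a Friday, so the first Monday is November 4 and the fourth is November 25.
8 April 2024 falls between 24 February and 25 November, so daylight saving is in effect and Ethax Coast is at UTC+10:00.
04:15 Ethax Coast − 10h = 18:15 UTC (rolling into the previous day, 7 April 2024).
1 April 2024 is a Monday, so the first Saturday is April 6.
1 October 2024 is a Tuesday, so the first Sunday is October 6 and the third is October 20.
At the standard offset (UTC+06:00), 18:15 UTC + 6h = 00:15 Ardosa Isles standard time (rolling into the next day, 8 April 2024).
The standard-time date in Ardosa Isles, 8 April 2024, falls between 6 April and 20 October, so daylight saving is in effect and Ardosa Isles is at UTC+07:00.
18:15 UTC + 7h = 01:15 Ardosa Isles (rolling into the next day, 8 April 2024).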